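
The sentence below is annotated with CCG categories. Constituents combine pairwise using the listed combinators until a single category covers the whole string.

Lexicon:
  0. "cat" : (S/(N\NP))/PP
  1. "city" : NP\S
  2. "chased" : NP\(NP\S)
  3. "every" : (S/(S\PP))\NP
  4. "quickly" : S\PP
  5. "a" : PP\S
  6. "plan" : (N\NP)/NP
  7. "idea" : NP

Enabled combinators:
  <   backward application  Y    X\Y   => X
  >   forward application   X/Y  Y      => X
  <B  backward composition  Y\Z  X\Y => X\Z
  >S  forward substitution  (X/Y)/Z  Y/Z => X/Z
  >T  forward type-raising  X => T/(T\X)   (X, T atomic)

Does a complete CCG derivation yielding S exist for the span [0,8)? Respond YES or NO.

[0,8] S   >
  [0,6] S/(N\NP)   >
    [0,1] "cat" : (S/(N\NP))/PP
    [1,6] PP   <
      [1,5] S   >
        [1,4] S/(S\PP)   <
          [1,3] NP   <
            [1,2] "city" : NP\S
            [2,3] "chased" : NP\(NP\S)
          [3,4] "every" : (S/(S\PP))\NP
        [4,5] "quickly" : S\PP
      [5,6] "a" : PP\S
  [6,8] N\NP   >
    [6,7] "plan" : (N\NP)/NP
    [7,8] "idea" : NP

YES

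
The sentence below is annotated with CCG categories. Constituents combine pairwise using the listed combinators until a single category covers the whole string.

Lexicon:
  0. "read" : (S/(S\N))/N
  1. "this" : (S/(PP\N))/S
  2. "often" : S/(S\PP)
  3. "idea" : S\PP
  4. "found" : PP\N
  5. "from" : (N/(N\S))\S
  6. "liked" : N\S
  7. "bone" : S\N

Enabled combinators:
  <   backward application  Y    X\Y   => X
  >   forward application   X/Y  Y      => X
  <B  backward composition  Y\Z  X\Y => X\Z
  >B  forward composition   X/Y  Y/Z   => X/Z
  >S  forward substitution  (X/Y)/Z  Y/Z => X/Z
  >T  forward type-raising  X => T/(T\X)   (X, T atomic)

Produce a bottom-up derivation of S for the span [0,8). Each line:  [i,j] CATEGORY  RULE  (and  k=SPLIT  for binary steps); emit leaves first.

[0,1] (S/(S\N))/N  lex  "read"
[1,2] (S/(PP\N))/S  lex  "this"
[2,3] S/(S\PP)  lex  "often"
[3,4] S\PP  lex  "idea"
[2,4] S  >  k=3
[1,4] S/(PP\N)  >  k=2
[4,5] PP\N  lex  "found"
[1,5] S  >  k=4
[5,6] (N/(N\S))\S  lex  "from"
[1,6] N/(N\S)  <  k=5
[6,7] N\S  lex  "liked"
[1,7] N  >  k=6
[0,7] S/(S\N)  >  k=1
[7,8] S\N  lex  "bone"
[0,8] S  >  k=7

[0,8] S   >
  [0,7] S/(S\N)   >
    [0,1] "read" : (S/(S\N))/N
    [1,7] N   >
      [1,6] N/(N\S)   <
        [1,5] S   >
          [1,4] S/(PP\N)   >
            [1,2] "this" : (S/(PP\N))/S
            [2,4] S   >
              [2,3] "often" : S/(S\PP)
              [3,4] "idea" : S\PP
          [4,5] "found" : PP\N
        [5,6] "from" : (N/(N\S))\S
      [6,7] "liked" : N\S
  [7,8] "bone" : S\N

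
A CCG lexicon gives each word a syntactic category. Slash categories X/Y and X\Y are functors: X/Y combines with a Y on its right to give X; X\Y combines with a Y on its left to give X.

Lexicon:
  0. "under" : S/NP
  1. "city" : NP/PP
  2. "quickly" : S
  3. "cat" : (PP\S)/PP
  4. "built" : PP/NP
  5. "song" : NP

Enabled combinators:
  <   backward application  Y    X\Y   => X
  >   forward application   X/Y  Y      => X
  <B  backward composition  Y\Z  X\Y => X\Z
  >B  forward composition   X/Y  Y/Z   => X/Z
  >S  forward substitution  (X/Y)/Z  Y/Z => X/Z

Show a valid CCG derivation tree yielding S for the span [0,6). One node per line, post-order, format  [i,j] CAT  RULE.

[0,1] S/NP  lex  "under"
[1,2] NP/PP  lex  "city"
[0,2] S/PP  >B  k=1
[2,3] S  lex  "quickly"
[3,4] (PP\S)/PP  lex  "cat"
[4,5] PP/NP  lex  "built"
[5,6] NP  lex  "song"
[4,6] PP  >  k=5
[3,6] PP\S  >  k=4
[2,6] PP  <  k=3
[0,6] S  >  k=2

[0,6] S   >
  [0,2] S/PP   >B
    [0,1] "under" : S/NP
    [1,2] "city" : NP/PP
  [2,6] PP   <
    [2,3] "quickly" : S
    [3,6] PP\S   >
      [3,4] "cat" : (PP\S)/PP
      [4,6] PP   >
        [4,5] "built" : PP/NP
        [5,6] "song" : NP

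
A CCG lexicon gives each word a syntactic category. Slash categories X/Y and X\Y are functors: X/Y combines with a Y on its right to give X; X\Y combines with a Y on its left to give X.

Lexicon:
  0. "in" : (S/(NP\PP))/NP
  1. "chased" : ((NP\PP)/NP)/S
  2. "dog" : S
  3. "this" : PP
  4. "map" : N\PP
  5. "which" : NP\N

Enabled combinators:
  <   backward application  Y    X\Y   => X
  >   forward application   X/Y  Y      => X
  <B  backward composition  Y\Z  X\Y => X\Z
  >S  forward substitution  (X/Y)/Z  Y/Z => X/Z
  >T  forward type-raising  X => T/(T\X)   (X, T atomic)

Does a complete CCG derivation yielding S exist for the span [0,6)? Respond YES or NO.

[0,6] S   >
  [0,3] S/NP   >S
    [0,1] "in" : (S/(NP\PP))/NP
    [1,3] (NP\PP)/NP   >
      [1,2] "chased" : ((NP\PP)/NP)/S
      [2,3] "dog" : S
  [3,6] NP   <
    [3,4] "this" : PP
    [4,6] NP\PP   <B
      [4,5] "map" : N\PP
      [5,6] "which" : NP\N

YES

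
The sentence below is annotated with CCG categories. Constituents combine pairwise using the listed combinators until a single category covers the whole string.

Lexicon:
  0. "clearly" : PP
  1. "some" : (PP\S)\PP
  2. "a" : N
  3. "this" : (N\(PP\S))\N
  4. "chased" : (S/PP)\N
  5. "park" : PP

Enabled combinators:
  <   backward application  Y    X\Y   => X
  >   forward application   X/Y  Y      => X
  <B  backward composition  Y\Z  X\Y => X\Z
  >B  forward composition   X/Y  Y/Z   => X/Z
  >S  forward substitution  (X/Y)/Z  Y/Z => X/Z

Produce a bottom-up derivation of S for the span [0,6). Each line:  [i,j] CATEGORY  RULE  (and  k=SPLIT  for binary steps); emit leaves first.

[0,6] S   >
  [0,5] S/PP   <
    [0,4] N   <
      [0,1] "clearly" : PP
      [1,4] N\PP   <B
        [1,2] "some" : (PP\S)\PP
        [2,4] N\(PP\S)   <
          [2,3] "a" : N
          [3,4] "this" : (N\(PP\S))\N
    [4,5] "chased" : (S/PP)\N
  [5,6] "park" : PP

[0,1] PP  lex  "clearly"
[1,2] (PP\S)\PP  lex  "some"
[2,3] N  lex  "a"
[3,4] (N\(PP\S))\N  lex  "this"
[2,4] N\(PP\S)  <  k=3
[1,4] N\PP  <B  k=2
[0,4] N  <  k=1
[4,5] (S/PP)\N  lex  "chased"
[0,5] S/PP  <  k=4
[5,6] PP  lex  "park"
[0,6] S  >  k=5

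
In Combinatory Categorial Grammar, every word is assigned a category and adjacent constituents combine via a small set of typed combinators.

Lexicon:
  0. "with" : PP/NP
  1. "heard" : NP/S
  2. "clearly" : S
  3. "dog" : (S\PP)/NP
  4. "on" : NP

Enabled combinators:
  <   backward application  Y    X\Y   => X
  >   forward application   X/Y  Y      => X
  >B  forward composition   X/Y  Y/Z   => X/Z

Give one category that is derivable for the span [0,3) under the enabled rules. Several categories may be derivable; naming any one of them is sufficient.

PP

[0,5] S   <
  [0,3] PP   >
    [0,1] "with" : PP/NP
    [1,3] NP   >
      [1,2] "heard" : NP/S
      [2,3] "clearly" : S
  [3,5] S\PP   >
    [3,4] "dog" : (S\PP)/NP
    [4,5] "on" : NP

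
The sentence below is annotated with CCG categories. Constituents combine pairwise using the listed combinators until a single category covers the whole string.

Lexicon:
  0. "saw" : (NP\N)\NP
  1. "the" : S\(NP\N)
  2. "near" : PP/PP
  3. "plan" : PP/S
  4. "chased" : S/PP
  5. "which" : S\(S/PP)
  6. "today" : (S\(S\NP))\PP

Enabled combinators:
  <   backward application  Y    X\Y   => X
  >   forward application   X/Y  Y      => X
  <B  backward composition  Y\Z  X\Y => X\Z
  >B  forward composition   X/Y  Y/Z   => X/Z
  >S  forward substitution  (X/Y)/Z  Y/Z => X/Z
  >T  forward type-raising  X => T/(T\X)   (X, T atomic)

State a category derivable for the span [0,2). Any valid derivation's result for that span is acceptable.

S\NP

[0,7] S   <
  [0,2] S\NP   <B
    [0,1] "saw" : (NP\N)\NP
    [1,2] "the" : S\(NP\N)
  [2,7] S\(S\NP)   <
    [2,6] PP   >
      [2,4] PP/S   >B
        [2,3] "near" : PP/PP
        [3,4] "plan" : PP/S
      [4,6] S   <
        [4,5] "chased" : S/PP
        [5,6] "which" : S\(S/PP)
    [6,7] "today" : (S\(S\NP))\PP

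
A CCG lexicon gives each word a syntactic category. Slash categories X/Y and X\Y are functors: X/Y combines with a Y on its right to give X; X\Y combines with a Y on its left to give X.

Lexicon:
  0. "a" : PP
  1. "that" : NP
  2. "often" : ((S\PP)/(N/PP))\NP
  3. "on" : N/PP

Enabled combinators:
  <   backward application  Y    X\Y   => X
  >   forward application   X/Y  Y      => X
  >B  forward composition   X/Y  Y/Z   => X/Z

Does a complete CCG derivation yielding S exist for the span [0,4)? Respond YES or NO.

YES

[0,4] S   <
  [0,1] "a" : PP
  [1,4] S\PP   >
    [1,3] (S\PP)/(N/PP)   <
      [1,2] "that" : NP
      [2,3] "often" : ((S\PP)/(N/PP))\NP
    [3,4] "on" : N/PP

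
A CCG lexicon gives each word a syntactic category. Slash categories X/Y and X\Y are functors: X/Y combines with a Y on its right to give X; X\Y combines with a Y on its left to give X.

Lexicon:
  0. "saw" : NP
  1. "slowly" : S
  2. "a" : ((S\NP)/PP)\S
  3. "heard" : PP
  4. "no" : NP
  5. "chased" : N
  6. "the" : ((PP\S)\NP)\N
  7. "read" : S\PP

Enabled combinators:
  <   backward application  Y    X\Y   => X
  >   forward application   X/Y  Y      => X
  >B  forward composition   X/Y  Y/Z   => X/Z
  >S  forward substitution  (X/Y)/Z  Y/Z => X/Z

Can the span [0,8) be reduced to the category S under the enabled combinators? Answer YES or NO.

YES

[0,8] S   <
  [0,7] PP   <
    [0,4] S   <
      [0,1] "saw" : NP
      [1,4] S\NP   >
        [1,3] (S\NP)/PP   <
          [1,2] "slowly" : S
          [2,3] "a" : ((S\NP)/PP)\S
        [3,4] "heard" : PP
    [4,7] PP\S   <
      [4,5] "no" : NP
      [5,7] (PP\S)\NP   <
        [5,6] "chased" : N
        [6,7] "the" : ((PP\S)\NP)\N
  [7,8] "read" : S\PP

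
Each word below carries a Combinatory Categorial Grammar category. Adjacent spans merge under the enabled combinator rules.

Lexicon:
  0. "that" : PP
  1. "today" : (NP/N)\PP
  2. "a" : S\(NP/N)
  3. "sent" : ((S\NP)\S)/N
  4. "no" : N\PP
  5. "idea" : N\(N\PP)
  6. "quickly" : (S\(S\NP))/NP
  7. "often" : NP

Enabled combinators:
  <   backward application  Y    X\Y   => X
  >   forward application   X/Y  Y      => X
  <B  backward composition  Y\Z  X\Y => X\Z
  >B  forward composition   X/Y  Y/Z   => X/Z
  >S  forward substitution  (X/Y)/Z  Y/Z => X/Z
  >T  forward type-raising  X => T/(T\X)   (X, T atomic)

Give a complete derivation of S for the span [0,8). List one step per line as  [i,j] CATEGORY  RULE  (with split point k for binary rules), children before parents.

[0,1] PP  lex  "that"
[1,2] (NP/N)\PP  lex  "today"
[2,3] S\(NP/N)  lex  "a"
[1,3] S\PP  <B  k=2
[0,3] S  <  k=1
[3,4] ((S\NP)\S)/N  lex  "sent"
[4,5] N\PP  lex  "no"
[5,6] N\(N\PP)  lex  "idea"
[4,6] N  <  k=5
[3,6] (S\NP)\S  >  k=4
[0,6] S\NP  <  k=3
[6,7] (S\(S\NP))/NP  lex  "quickly"
[7,8] NP  lex  "often"
[6,8] S\(S\NP)  >  k=7
[0,8] S  <  k=6

[0,8] S   <
  [0,6] S\NP   <
    [0,3] S   <
      [0,1] "that" : PP
      [1,3] S\PP   <B
        [1,2] "today" : (NP/N)\PP
        [2,3] "a" : S\(NP/N)
    [3,6] (S\NP)\S   >
      [3,4] "sent" : ((S\NP)\S)/N
      [4,6] N   <
        [4,5] "no" : N\PP
        [5,6] "idea" : N\(N\PP)
  [6,8] S\(S\NP)   >
    [6,7] "quickly" : (S\(S\NP))/NP
    [7,8] "often" : NP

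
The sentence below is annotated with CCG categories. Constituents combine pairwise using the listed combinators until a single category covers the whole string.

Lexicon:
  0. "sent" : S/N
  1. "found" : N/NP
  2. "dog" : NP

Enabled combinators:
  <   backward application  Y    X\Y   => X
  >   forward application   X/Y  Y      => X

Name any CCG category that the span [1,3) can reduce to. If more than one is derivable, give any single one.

[0,3] S   >
  [0,1] "sent" : S/N
  [1,3] N   >
    [1,2] "found" : N/NP
    [2,3] "dog" : NP

N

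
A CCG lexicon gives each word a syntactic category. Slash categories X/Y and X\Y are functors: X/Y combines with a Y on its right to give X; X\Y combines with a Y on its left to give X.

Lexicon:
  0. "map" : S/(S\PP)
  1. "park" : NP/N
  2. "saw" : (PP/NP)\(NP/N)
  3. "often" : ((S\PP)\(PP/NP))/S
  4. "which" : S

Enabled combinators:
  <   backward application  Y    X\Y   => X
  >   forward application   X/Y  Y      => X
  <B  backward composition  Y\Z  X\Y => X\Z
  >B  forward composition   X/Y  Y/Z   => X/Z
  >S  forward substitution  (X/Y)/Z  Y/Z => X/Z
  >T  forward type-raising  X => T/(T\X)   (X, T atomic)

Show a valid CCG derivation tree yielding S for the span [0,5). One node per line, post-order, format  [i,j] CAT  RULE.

[0,5] S   >
  [0,1] "map" : S/(S\PP)
  [1,5] S\PP   <
    [1,3] PP/NP   <
      [1,2] "park" : NP/N
      [2,3] "saw" : (PP/NP)\(NP/N)
    [3,5] (S\PP)\(PP/NP)   >
      [3,4] "often" : ((S\PP)\(PP/NP))/S
      [4,5] "which" : S

[0,1] S/(S\PP)  lex  "map"
[1,2] NP/N  lex  "park"
[2,3] (PP/NP)\(NP/N)  lex  "saw"
[1,3] PP/NP  <  k=2
[3,4] ((S\PP)\(PP/NP))/S  lex  "often"
[4,5] S  lex  "which"
[3,5] (S\PP)\(PP/NP)  >  k=4
[1,5] S\PP  <  k=3
[0,5] S  >  k=1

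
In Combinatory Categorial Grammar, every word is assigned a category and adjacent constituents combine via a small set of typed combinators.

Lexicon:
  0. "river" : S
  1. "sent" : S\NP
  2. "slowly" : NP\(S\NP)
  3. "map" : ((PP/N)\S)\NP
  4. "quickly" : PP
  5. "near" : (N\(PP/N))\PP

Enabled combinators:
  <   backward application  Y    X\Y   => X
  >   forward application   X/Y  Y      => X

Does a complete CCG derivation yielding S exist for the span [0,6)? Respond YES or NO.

S S\NP NP\(S\NP) ((PP/N)\S)\NP PP (N\(PP/N))\PP
CKY chart[0,6] = {N}; S ∉ chart

NO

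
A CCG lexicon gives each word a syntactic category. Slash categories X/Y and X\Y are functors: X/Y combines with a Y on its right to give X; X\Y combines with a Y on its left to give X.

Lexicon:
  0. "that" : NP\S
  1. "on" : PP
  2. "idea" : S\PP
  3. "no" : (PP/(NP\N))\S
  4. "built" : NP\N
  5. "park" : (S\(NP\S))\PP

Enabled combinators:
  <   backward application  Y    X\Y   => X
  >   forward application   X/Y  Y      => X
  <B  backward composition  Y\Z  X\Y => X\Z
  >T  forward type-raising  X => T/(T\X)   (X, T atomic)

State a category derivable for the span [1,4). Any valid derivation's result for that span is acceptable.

[0,6] S   <
  [0,1] "that" : NP\S
  [1,6] S\(NP\S)   <
    [1,5] PP   >
      [1,4] PP/(NP\N)   <
        [1,3] S   >
          [1,2] S/(S\PP)   >T
            [1,2] "on" : PP
          [2,3] "idea" : S\PP
        [3,4] "no" : (PP/(NP\N))\S
      [4,5] "built" : NP\N
    [5,6] "park" : (S\(NP\S))\PP

PP/(NP\N)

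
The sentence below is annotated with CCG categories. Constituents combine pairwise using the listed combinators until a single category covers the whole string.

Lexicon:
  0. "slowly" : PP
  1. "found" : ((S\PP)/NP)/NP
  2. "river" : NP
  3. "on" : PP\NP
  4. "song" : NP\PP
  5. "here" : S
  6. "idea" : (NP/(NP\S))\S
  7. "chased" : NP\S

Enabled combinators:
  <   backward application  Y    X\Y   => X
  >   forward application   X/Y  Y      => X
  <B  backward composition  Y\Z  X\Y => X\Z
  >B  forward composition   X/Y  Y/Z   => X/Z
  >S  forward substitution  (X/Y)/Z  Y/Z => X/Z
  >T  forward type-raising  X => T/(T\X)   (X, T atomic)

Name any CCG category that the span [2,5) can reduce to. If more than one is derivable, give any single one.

NP

[0,8] S   <
  [0,1] "slowly" : PP
  [1,8] S\PP   >
    [1,5] (S\PP)/NP   >
      [1,2] "found" : ((S\PP)/NP)/NP
      [2,5] NP   <
        [2,4] PP   <
          [2,3] "river" : NP
          [3,4] "on" : PP\NP
        [4,5] "song" : NP\PP
    [5,8] NP   >
      [5,7] NP/(NP\S)   <
        [5,6] "here" : S
        [6,7] "idea" : (NP/(NP\S))\S
      [7,8] "chased" : NP\S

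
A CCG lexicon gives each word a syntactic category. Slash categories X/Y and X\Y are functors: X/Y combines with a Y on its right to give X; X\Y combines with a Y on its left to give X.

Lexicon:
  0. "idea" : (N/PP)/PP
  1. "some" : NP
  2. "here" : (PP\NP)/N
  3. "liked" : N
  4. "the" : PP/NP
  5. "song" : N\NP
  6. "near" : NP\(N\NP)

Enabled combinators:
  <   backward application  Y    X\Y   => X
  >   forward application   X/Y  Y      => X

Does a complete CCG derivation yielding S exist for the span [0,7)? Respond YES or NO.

(N/PP)/PP NP (PP\NP)/N N PP/NP N\NP NP\(N\NP)
CKY chart[0,7] = {N}; S ∉ chart

NO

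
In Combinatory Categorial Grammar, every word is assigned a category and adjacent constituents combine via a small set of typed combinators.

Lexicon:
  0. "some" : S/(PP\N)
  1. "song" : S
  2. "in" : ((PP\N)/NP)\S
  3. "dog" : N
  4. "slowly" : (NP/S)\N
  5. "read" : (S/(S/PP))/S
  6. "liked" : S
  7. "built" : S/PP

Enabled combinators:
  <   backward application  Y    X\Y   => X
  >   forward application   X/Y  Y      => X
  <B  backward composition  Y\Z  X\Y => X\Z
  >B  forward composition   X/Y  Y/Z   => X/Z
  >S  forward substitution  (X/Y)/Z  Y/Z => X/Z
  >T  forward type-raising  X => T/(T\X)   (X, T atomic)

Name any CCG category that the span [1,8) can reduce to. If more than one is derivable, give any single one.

[0,8] S   >
  [0,1] "some" : S/(PP\N)
  [1,8] PP\N   >
    [1,3] (PP\N)/NP   <
      [1,2] "song" : S
      [2,3] "in" : ((PP\N)/NP)\S
    [3,8] NP   >
      [3,5] NP/S   <
        [3,4] "dog" : N
        [4,5] "slowly" : (NP/S)\N
      [5,8] S   >
        [5,7] S/(S/PP)   >
          [5,6] "read" : (S/(S/PP))/S
          [6,7] "liked" : S
        [7,8] "built" : S/PP

PP\N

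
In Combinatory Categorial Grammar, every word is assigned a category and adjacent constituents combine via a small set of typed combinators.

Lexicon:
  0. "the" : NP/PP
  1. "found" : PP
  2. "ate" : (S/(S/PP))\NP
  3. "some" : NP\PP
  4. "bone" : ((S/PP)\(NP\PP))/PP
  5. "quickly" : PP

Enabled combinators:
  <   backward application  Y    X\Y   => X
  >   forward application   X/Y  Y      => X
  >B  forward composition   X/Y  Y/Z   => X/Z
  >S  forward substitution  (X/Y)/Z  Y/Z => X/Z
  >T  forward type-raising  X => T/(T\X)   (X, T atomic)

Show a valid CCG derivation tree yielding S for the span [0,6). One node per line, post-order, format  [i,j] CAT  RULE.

[0,1] NP/PP  lex  "the"
[1,2] PP  lex  "found"
[0,2] NP  >  k=1
[2,3] (S/(S/PP))\NP  lex  "ate"
[0,3] S/(S/PP)  <  k=2
[3,4] NP\PP  lex  "some"
[4,5] ((S/PP)\(NP\PP))/PP  lex  "bone"
[5,6] PP  lex  "quickly"
[4,6] (S/PP)\(NP\PP)  >  k=5
[3,6] S/PP  <  k=4
[0,6] S  >  k=3

[0,6] S   >
  [0,3] S/(S/PP)   <
    [0,2] NP   >
      [0,1] "the" : NP/PP
      [1,2] "found" : PP
    [2,3] "ate" : (S/(S/PP))\NP
  [3,6] S/PP   <
    [3,4] "some" : NP\PP
    [4,6] (S/PP)\(NP\PP)   >
      [4,5] "bone" : ((S/PP)\(NP\PP))/PP
      [5,6] "quickly" : PP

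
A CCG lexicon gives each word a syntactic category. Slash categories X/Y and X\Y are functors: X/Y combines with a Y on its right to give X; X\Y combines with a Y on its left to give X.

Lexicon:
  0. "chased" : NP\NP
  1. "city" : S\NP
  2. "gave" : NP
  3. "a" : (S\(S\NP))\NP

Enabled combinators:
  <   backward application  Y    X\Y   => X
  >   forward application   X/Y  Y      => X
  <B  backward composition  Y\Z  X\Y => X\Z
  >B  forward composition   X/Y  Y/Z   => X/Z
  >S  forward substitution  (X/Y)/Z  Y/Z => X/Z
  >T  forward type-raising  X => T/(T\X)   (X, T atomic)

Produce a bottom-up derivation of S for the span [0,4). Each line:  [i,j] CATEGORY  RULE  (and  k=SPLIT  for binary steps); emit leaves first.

[0,1] NP\NP  lex  "chased"
[1,2] S\NP  lex  "city"
[0,2] S\NP  <B  k=1
[2,3] NP  lex  "gave"
[3,4] (S\(S\NP))\NP  lex  "a"
[2,4] S\(S\NP)  <  k=3
[0,4] S  <  k=2

[0,4] S   <
  [0,2] S\NP   <B
    [0,1] "chased" : NP\NP
    [1,2] "city" : S\NP
  [2,4] S\(S\NP)   <
    [2,3] "gave" : NP
    [3,4] "a" : (S\(S\NP))\NP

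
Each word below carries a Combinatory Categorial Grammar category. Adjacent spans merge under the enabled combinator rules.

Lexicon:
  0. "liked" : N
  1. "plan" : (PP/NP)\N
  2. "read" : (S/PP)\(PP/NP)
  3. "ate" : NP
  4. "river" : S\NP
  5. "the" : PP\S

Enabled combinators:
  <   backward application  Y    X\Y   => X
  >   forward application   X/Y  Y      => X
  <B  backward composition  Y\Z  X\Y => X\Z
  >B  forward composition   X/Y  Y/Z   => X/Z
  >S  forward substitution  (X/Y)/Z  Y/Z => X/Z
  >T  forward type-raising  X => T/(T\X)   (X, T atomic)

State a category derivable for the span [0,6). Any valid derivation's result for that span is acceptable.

S

[0,6] S   >
  [0,3] S/PP   <
    [0,2] PP/NP   <
      [0,1] "liked" : N
      [1,2] "plan" : (PP/NP)\N
    [2,3] "read" : (S/PP)\(PP/NP)
  [3,6] PP   <
    [3,4] "ate" : NP
    [4,6] PP\NP   <B
      [4,5] "river" : S\NP
      [5,6] "the" : PP\S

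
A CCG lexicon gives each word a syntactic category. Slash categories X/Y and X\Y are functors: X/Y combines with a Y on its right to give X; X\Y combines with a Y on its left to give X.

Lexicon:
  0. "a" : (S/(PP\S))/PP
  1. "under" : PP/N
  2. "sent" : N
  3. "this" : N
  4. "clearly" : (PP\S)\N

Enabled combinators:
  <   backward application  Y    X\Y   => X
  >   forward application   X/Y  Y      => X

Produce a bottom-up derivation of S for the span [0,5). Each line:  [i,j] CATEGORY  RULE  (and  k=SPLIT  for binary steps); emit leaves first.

[0,1] (S/(PP\S))/PP  lex  "a"
[1,2] PP/N  lex  "under"
[2,3] N  lex  "sent"
[1,3] PP  >  k=2
[0,3] S/(PP\S)  >  k=1
[3,4] N  lex  "this"
[4,5] (PP\S)\N  lex  "clearly"
[3,5] PP\S  <  k=4
[0,5] S  >  k=3

[0,5] S   >
  [0,3] S/(PP\S)   >
    [0,1] "a" : (S/(PP\S))/PP
    [1,3] PP   >
      [1,2] "under" : PP/N
      [2,3] "sent" : N
  [3,5] PP\S   <
    [3,4] "this" : N
    [4,5] "clearly" : (PP\S)\N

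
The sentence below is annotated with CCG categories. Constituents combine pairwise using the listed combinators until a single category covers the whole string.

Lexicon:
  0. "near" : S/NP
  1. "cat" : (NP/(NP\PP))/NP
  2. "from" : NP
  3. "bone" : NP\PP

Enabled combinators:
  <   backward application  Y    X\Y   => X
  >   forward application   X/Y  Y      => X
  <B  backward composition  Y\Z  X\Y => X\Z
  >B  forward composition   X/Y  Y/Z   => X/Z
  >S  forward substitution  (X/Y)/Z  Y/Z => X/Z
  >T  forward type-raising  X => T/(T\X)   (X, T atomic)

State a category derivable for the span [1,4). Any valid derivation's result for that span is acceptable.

[0,4] S   >
  [0,1] "near" : S/NP
  [1,4] NP   >
    [1,3] NP/(NP\PP)   >
      [1,2] "cat" : (NP/(NP\PP))/NP
      [2,3] "from" : NP
    [3,4] "bone" : NP\PP

NP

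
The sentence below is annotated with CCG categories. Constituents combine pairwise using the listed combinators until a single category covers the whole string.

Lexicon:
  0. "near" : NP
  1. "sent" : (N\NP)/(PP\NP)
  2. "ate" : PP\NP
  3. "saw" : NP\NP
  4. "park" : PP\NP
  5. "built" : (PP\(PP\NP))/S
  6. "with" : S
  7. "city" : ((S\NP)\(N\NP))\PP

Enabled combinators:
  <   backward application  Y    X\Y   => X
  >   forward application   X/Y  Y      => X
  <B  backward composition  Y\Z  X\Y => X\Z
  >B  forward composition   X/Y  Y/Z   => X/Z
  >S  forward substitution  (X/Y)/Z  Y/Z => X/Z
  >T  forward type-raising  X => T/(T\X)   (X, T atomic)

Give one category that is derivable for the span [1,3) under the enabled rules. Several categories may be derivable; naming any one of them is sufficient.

[0,8] S   <
  [0,1] "near" : NP
  [1,8] S\NP   <
    [1,3] N\NP   >
      [1,2] "sent" : (N\NP)/(PP\NP)
      [2,3] "ate" : PP\NP
    [3,8] (S\NP)\(N\NP)   <
      [3,7] PP   <
        [3,5] PP\NP   <B
          [3,4] "saw" : NP\NP
          [4,5] "park" : PP\NP
        [5,7] PP\(PP\NP)   >
          [5,6] "built" : (PP\(PP\NP))/S
          [6,7] "with" : S
      [7,8] "city" : ((S\NP)\(N\NP))\PP

N\NP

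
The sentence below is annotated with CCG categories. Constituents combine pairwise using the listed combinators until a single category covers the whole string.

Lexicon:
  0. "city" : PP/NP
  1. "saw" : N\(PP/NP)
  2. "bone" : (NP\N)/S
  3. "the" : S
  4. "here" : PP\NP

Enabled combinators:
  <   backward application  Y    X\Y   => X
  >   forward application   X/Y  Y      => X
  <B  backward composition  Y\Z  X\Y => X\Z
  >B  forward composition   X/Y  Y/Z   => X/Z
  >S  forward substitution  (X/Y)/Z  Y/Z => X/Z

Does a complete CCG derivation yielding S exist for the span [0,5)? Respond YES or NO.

NO

PP/NP N\(PP/NP) (NP\N)/S S PP\NP
CKY chart[0,5] = {PP}; S ∉ chart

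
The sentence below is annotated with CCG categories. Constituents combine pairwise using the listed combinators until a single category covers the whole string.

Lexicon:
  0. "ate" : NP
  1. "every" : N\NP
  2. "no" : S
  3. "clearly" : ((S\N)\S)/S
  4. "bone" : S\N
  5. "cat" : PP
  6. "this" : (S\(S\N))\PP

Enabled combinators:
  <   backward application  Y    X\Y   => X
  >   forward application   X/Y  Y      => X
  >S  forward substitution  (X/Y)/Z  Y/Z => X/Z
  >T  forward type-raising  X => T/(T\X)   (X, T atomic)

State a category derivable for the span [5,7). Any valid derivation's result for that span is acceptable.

[0,7] S   <
  [0,2] N   <
    [0,1] "ate" : NP
    [1,2] "every" : N\NP
  [2,7] S\N   <
    [2,3] "no" : S
    [3,7] (S\N)\S   >
      [3,4] "clearly" : ((S\N)\S)/S
      [4,7] S   <
        [4,5] "bone" : S\N
        [5,7] S\(S\N)   <
          [5,6] "cat" : PP
          [6,7] "this" : (S\(S\N))\PP

S\(S\N)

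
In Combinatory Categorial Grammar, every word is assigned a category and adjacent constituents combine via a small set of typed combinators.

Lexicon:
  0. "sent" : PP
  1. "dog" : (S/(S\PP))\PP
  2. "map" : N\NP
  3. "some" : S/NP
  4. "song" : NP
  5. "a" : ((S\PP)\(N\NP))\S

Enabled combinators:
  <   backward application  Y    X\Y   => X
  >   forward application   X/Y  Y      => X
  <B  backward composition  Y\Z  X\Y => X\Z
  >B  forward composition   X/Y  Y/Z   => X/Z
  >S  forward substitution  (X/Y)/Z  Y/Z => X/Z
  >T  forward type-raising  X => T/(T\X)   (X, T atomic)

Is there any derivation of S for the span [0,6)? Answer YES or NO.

YES

[0,6] S   >
  [0,2] S/(S\PP)   <
    [0,1] "sent" : PP
    [1,2] "dog" : (S/(S\PP))\PP
  [2,6] S\PP   <
    [2,3] "map" : N\NP
    [3,6] (S\PP)\(N\NP)   <
      [3,5] S   >
        [3,4] "some" : S/NP
        [4,5] "song" : NP
      [5,6] "a" : ((S\PP)\(N\NP))\S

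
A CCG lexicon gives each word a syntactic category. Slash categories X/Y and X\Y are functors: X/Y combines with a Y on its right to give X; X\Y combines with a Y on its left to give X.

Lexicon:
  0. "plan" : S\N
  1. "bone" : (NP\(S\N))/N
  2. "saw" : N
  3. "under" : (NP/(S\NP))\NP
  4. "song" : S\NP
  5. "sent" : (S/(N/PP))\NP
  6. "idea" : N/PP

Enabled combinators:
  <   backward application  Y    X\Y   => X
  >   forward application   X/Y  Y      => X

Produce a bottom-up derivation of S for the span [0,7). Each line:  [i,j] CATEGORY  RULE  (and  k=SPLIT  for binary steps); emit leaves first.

[0,7] S   >
  [0,6] S/(N/PP)   <
    [0,5] NP   >
      [0,4] NP/(S\NP)   <
        [0,3] NP   <
          [0,1] "plan" : S\N
          [1,3] NP\(S\N)   >
            [1,2] "bone" : (NP\(S\N))/N
            [2,3] "saw" : N
        [3,4] "under" : (NP/(S\NP))\NP
      [4,5] "song" : S\NP
    [5,6] "sent" : (S/(N/PP))\NP
  [6,7] "idea" : N/PP

[0,1] S\N  lex  "plan"
[1,2] (NP\(S\N))/N  lex  "bone"
[2,3] N  lex  "saw"
[1,3] NP\(S\N)  >  k=2
[0,3] NP  <  k=1
[3,4] (NP/(S\NP))\NP  lex  "under"
[0,4] NP/(S\NP)  <  k=3
[4,5] S\NP  lex  "song"
[0,5] NP  >  k=4
[5,6] (S/(N/PP))\NP  lex  "sent"
[0,6] S/(N/PP)  <  k=5
[6,7] N/PP  lex  "idea"
[0,7] S  >  k=6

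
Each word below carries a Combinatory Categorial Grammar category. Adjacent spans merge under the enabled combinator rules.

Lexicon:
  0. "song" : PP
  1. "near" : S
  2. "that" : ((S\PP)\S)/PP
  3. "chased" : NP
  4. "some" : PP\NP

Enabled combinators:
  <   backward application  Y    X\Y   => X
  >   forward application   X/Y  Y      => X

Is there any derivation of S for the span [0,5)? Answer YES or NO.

YES

[0,5] S   <
  [0,1] "song" : PP
  [1,5] S\PP   <
    [1,2] "near" : S
    [2,5] (S\PP)\S   >
      [2,3] "that" : ((S\PP)\S)/PP
      [3,5] PP   <
        [3,4] "chased" : NP
        [4,5] "some" : PP\NP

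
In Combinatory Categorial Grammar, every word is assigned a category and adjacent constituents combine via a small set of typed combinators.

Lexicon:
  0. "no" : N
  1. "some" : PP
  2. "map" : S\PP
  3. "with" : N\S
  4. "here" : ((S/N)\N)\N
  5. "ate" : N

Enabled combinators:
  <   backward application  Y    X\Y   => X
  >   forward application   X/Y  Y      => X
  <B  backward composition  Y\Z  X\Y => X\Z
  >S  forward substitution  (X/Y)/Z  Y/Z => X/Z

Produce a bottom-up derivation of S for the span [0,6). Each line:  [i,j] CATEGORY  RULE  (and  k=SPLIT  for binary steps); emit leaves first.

[0,1] N  lex  "no"
[1,2] PP  lex  "some"
[2,3] S\PP  lex  "map"
[1,3] S  <  k=2
[3,4] N\S  lex  "with"
[1,4] N  <  k=3
[4,5] ((S/N)\N)\N  lex  "here"
[1,5] (S/N)\N  <  k=4
[0,5] S/N  <  k=1
[5,6] N  lex  "ate"
[0,6] S  >  k=5

[0,6] S   >
  [0,5] S/N   <
    [0,1] "no" : N
    [1,5] (S/N)\N   <
      [1,4] N   <
        [1,3] S   <
          [1,2] "some" : PP
          [2,3] "map" : S\PP
        [3,4] "with" : N\S
      [4,5] "here" : ((S/N)\N)\N
  [5,6] "ate" : N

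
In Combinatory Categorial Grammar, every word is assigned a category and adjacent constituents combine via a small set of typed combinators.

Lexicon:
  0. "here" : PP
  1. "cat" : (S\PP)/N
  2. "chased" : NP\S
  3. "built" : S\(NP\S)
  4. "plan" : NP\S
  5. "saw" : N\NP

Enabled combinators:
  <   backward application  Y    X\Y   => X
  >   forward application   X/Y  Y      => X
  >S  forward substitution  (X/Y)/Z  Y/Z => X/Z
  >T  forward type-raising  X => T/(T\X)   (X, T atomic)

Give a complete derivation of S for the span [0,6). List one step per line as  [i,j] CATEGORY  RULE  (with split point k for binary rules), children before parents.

[0,6] S   >
  [0,1] S/(S\PP)   >T
    [0,1] "here" : PP
  [1,6] S\PP   >
    [1,2] "cat" : (S\PP)/N
    [2,6] N   <
      [2,5] NP   <
        [2,4] S   <
          [2,3] "chased" : NP\S
          [3,4] "built" : S\(NP\S)
        [4,5] "plan" : NP\S
      [5,6] "saw" : N\NP

[0,1] PP  lex  "here"
[0,1] S/(S\PP)  >T
[1,2] (S\PP)/N  lex  "cat"
[2,3] NP\S  lex  "chased"
[3,4] S\(NP\S)  lex  "built"
[2,4] S  <  k=3
[4,5] NP\S  lex  "plan"
[2,5] NP  <  k=4
[5,6] N\NP  lex  "saw"
[2,6] N  <  k=5
[1,6] S\PP  >  k=2
[0,6] S  >  k=1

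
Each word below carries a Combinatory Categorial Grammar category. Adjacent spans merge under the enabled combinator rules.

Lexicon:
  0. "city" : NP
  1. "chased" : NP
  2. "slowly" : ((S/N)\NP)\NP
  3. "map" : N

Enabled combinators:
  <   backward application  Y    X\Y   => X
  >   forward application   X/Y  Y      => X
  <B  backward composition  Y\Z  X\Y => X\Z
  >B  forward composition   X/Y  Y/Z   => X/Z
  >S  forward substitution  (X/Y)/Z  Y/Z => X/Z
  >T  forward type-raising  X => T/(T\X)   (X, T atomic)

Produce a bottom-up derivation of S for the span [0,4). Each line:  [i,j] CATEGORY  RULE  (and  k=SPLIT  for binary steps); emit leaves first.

[0,4] S   >
  [0,3] S/N   <
    [0,1] "city" : NP
    [1,3] (S/N)\NP   <
      [1,2] "chased" : NP
      [2,3] "slowly" : ((S/N)\NP)\NP
  [3,4] "map" : N

[0,1] NP  lex  "city"
[1,2] NP  lex  "chased"
[2,3] ((S/N)\NP)\NP  lex  "slowly"
[1,3] (S/N)\NP  <  k=2
[0,3] S/N  <  k=1
[3,4] N  lex  "map"
[0,4] S  >  k=3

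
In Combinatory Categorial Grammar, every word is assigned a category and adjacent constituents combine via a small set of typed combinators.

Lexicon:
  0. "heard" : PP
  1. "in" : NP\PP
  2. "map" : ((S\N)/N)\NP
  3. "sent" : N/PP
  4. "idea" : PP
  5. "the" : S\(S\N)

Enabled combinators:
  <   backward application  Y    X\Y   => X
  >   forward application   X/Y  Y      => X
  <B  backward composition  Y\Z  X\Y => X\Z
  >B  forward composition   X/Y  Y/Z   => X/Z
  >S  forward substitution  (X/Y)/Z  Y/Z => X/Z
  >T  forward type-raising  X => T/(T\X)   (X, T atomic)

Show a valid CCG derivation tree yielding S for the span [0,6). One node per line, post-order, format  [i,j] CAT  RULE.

[0,1] PP  lex  "heard"
[0,1] NP/(NP\PP)  >T
[1,2] NP\PP  lex  "in"
[0,2] NP  >  k=1
[2,3] ((S\N)/N)\NP  lex  "map"
[0,3] (S\N)/N  <  k=2
[3,4] N/PP  lex  "sent"
[4,5] PP  lex  "idea"
[3,5] N  >  k=4
[0,5] S\N  >  k=3
[5,6] S\(S\N)  lex  "the"
[0,6] S  <  k=5

[0,6] S   <
  [0,5] S\N   >
    [0,3] (S\N)/N   <
      [0,2] NP   >
        [0,1] NP/(NP\PP)   >T
          [0,1] "heard" : PP
        [1,2] "in" : NP\PP
      [2,3] "map" : ((S\N)/N)\NP
    [3,5] N   >
      [3,4] "sent" : N/PP
      [4,5] "idea" : PP
  [5,6] "the" : S\(S\N)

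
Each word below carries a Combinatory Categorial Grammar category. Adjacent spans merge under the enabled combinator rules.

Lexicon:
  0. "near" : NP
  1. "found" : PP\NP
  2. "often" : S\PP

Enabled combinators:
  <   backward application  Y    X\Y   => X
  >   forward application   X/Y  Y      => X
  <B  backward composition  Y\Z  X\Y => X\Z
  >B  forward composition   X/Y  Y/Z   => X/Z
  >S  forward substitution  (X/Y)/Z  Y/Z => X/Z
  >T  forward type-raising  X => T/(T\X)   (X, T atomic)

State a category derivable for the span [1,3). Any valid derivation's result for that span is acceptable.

[0,3] S   >
  [0,1] S/(S\NP)   >T
    [0,1] "near" : NP
  [1,3] S\NP   <B
    [1,2] "found" : PP\NP
    [2,3] "often" : S\PP

S\NP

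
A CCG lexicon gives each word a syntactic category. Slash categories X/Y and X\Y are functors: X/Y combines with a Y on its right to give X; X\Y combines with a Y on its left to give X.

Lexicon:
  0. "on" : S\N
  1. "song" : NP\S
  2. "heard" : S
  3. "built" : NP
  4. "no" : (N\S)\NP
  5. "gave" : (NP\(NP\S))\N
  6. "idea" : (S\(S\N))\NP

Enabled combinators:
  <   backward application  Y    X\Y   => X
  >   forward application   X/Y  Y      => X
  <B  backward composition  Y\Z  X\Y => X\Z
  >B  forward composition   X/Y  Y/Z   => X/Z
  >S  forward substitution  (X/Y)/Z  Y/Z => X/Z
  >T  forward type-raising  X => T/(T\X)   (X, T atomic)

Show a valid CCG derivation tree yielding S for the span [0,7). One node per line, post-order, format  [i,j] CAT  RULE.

[0,7] S   <
  [0,1] "on" : S\N
  [1,7] S\(S\N)   <
    [1,6] NP   <
      [1,2] "song" : NP\S
      [2,6] NP\(NP\S)   <
        [2,5] N   <
          [2,3] "heard" : S
          [3,5] N\S   <
            [3,4] "built" : NP
            [4,5] "no" : (N\S)\NP
        [5,6] "gave" : (NP\(NP\S))\N
    [6,7] "idea" : (S\(S\N))\NP

[0,1] S\N  lex  "on"
[1,2] NP\S  lex  "song"
[2,3] S  lex  "heard"
[3,4] NP  lex  "built"
[4,5] (N\S)\NP  lex  "no"
[3,5] N\S  <  k=4
[2,5] N  <  k=3
[5,6] (NP\(NP\S))\N  lex  "gave"
[2,6] NP\(NP\S)  <  k=5
[1,6] NP  <  k=2
[6,7] (S\(S\N))\NP  lex  "idea"
[1,7] S\(S\N)  <  k=6
[0,7] S  <  k=1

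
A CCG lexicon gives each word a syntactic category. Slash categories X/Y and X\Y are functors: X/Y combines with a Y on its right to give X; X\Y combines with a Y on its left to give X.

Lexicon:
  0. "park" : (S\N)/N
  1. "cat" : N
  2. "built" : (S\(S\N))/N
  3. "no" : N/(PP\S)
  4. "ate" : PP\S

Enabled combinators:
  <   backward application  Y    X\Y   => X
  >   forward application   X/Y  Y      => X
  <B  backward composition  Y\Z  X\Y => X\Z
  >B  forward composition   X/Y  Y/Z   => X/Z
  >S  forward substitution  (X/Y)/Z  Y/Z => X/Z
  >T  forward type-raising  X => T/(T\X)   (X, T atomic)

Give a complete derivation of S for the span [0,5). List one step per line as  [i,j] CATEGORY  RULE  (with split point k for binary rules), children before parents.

[0,1] (S\N)/N  lex  "park"
[1,2] N  lex  "cat"
[0,2] S\N  >  k=1
[2,3] (S\(S\N))/N  lex  "built"
[3,4] N/(PP\S)  lex  "no"
[4,5] PP\S  lex  "ate"
[3,5] N  >  k=4
[2,5] S\(S\N)  >  k=3
[0,5] S  <  k=2

[0,5] S   <
  [0,2] S\N   >
    [0,1] "park" : (S\N)/N
    [1,2] "cat" : N
  [2,5] S\(S\N)   >
    [2,3] "built" : (S\(S\N))/N
    [3,5] N   >
      [3,4] "no" : N/(PP\S)
      [4,5] "ate" : PP\S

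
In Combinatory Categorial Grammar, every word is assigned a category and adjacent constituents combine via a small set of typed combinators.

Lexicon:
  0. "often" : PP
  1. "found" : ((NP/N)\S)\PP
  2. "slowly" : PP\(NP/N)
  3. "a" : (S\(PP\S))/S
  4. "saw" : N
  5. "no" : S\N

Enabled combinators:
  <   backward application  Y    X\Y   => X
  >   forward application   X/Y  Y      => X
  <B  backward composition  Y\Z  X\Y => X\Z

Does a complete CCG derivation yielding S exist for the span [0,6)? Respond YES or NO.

YES

[0,6] S   <
  [0,3] PP\S   <B
    [0,2] (NP/N)\S   <
      [0,1] "often" : PP
      [1,2] "found" : ((NP/N)\S)\PP
    [2,3] "slowly" : PP\(NP/N)
  [3,6] S\(PP\S)   >
    [3,4] "a" : (S\(PP\S))/S
    [4,6] S   <
      [4,5] "saw" : N
      [5,6] "no" : S\N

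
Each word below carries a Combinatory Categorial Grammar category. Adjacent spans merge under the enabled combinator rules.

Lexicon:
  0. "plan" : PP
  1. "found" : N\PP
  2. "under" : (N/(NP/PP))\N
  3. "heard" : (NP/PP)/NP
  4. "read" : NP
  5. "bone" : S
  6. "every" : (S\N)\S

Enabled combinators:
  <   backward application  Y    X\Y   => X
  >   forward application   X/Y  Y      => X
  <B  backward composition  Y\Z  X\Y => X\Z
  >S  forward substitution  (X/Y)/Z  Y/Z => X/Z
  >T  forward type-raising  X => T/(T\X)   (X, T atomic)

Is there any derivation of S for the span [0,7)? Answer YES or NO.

YES

[0,7] S   <
  [0,5] N   >
    [0,3] N/(NP/PP)   <
      [0,2] N   >
        [0,1] N/(N\PP)   >T
          [0,1] "plan" : PP
        [1,2] "found" : N\PP
      [2,3] "under" : (N/(NP/PP))\N
    [3,5] NP/PP   >
      [3,4] "heard" : (NP/PP)/NP
      [4,5] "read" : NP
  [5,7] S\N   <
    [5,6] "bone" : S
    [6,7] "every" : (S\N)\S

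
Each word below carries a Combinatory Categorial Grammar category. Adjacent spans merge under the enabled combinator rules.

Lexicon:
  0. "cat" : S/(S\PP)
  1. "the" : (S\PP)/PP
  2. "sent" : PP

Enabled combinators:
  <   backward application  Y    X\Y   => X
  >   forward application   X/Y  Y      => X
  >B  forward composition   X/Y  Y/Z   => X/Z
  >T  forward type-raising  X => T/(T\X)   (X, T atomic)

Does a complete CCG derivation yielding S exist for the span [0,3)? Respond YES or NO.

YES

[0,3] S   >
  [0,1] "cat" : S/(S\PP)
  [1,3] S\PP   >
    [1,2] "the" : (S\PP)/PP
    [2,3] "sent" : PP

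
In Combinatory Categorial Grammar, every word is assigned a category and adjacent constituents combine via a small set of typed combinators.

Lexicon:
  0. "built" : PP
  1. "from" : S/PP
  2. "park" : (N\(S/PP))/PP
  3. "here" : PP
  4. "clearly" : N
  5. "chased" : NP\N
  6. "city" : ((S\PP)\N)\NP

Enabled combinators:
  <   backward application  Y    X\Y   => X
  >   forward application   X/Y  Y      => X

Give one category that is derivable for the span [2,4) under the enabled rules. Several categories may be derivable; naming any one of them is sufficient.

N\(S/PP)

[0,7] S   <
  [0,1] "built" : PP
  [1,7] S\PP   <
    [1,4] N   <
      [1,2] "from" : S/PP
      [2,4] N\(S/PP)   >
        [2,3] "park" : (N\(S/PP))/PP
        [3,4] "here" : PP
    [4,7] (S\PP)\N   <
      [4,6] NP   <
        [4,5] "clearly" : N
        [5,6] "chased" : NP\N
      [6,7] "city" : ((S\PP)\N)\NP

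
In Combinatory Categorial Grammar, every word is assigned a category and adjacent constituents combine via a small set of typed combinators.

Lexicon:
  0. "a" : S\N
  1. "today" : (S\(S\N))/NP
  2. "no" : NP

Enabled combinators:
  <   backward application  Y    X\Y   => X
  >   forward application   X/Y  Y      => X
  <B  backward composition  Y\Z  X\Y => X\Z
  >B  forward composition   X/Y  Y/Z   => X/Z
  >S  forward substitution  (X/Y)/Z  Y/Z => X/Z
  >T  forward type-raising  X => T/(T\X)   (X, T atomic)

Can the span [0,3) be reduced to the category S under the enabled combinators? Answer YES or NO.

[0,3] S   <
  [0,1] "a" : S\N
  [1,3] S\(S\N)   >
    [1,2] "today" : (S\(S\N))/NP
    [2,3] "no" : NP

YES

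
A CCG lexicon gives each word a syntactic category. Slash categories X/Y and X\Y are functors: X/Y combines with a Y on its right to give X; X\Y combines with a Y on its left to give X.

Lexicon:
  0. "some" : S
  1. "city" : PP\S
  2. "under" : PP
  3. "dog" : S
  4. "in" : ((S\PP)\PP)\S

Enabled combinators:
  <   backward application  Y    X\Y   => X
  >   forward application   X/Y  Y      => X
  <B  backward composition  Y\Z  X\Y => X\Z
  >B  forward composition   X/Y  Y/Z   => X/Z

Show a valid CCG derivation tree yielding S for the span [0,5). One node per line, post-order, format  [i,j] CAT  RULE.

[0,5] S   <
  [0,2] PP   <
    [0,1] "some" : S
    [1,2] "city" : PP\S
  [2,5] S\PP   <
    [2,3] "under" : PP
    [3,5] (S\PP)\PP   <
      [3,4] "dog" : S
      [4,5] "in" : ((S\PP)\PP)\S

[0,1] S  lex  "some"
[1,2] PP\S  lex  "city"
[0,2] PP  <  k=1
[2,3] PP  lex  "under"
[3,4] S  lex  "dog"
[4,5] ((S\PP)\PP)\S  lex  "in"
[3,5] (S\PP)\PP  <  k=4
[2,5] S\PP  <  k=3
[0,5] S  <  k=2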